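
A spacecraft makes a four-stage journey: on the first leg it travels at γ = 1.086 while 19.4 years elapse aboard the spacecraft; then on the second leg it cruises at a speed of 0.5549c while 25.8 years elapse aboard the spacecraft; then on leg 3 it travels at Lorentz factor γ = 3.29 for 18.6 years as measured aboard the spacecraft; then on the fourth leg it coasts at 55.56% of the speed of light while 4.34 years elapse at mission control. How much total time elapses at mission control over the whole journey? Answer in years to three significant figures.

Δt = 118 years

Leg 1: γ = 1.086; Δt_1 = 1.086 × 19.4 = 21.07 years.
Leg 2: γ = 1/√(1 − 0.5549²) = 1/√0.6921 = 1.202; Δt_2 = 1.202 × 25.8 = 31.01 years.
Leg 3: γ = 3.29; Δt_3 = 3.290 × 18.6 = 61.19 years.
Leg 4: 4.34 years is already measured at mission control.
Total: 21.07 + 31.01 + 61.19 + 4.340 years.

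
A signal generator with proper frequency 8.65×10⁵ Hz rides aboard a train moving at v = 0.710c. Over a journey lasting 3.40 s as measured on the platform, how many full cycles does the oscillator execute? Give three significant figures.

N = 2.07×10⁶

γ = 1/√(1 − 0.710²) = 1/√0.4959 = 1.420
The oscillator's own cycle count is N = f × τ where τ is the proper time on the train. τ = Δt/γ = 3.40/1.420 = 2.394 s = 2.394×10⁰ s.
N = 8.65×10⁵ × 2.394×10⁰ = 2.071×10⁶.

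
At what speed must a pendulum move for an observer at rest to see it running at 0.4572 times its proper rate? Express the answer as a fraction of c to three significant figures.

Rate ratio = 1/γ, so γ = 1/0.4572 = 2.187.
β = √(1 − 1/γ²) = √(1 − 0.4572²) = √0.7910

β = 0.889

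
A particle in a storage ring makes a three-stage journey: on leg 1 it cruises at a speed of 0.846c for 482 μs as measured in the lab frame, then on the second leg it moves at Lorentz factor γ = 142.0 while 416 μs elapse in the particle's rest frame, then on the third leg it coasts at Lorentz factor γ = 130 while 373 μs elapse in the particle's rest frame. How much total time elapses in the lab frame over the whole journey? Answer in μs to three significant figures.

Δt = 1.08×10⁵ μs

Leg 1: 482 μs is already measured in the lab frame.
Leg 2: γ = 142.0; Δt_2 = 142.0 × 416 = 5.907×10⁴ μs.
Leg 3: γ = 130; Δt_3 = 130.0 × 373 = 4.849×10⁴ μs.
Total: 482.0 + 5.907×10⁴ + 4.849×10⁴ μs.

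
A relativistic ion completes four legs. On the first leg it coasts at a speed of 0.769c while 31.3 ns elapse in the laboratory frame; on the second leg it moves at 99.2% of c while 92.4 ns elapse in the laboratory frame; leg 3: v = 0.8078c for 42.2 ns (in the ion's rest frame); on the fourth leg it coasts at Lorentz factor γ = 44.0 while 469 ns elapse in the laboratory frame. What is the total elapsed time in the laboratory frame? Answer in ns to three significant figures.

Leg 1: 31.3 ns is already measured in the laboratory frame.
Leg 2: 92.4 ns is already measured in the laboratory frame.
Leg 3: γ = 1/√(1 − 0.8078²) = 1/√0.3475 = 1.696; Δt_3 = 1.696 × 42.2 = 71.59 ns.
Leg 4: 469 ns is already measured in the laboratory frame.
Total: 31.30 + 92.40 + 71.59 + 469.0 ns.

Δt = 664 ns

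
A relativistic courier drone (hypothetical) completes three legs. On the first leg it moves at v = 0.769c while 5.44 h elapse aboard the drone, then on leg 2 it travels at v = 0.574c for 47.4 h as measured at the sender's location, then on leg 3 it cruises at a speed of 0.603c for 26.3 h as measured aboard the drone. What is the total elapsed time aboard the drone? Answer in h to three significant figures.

τ = 70.6 h

Leg 1: 5.44 h is already measured aboard the drone.
Leg 2: γ = 1/√(1 − 0.574²) = 1/√0.6705 = 1.221; τ_2 = 47.4/1.221 = 38.81 h.
Leg 3: 26.3 h is already measured aboard the drone.
Total: 5.440 + 38.81 + 26.30 h.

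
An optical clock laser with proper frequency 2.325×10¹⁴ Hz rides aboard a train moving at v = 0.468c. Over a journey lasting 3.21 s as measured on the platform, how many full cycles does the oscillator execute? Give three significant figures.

N = 6.60×10¹⁴

γ = 1/√(1 − 0.468²) = 1/√0.7810 = 1.132
The oscillator's own cycle count is N = f × τ where τ is the proper time on the train. τ = Δt/γ = 3.21/1.132 = 2.837 s = 2.837×10⁰ s.
N = 2.325×10¹⁴ × 2.837×10⁰ = 6.595×10¹⁴.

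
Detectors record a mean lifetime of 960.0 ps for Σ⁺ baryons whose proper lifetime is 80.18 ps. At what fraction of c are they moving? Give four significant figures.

γ = Δt/τ₀ = 960.0/80.18 = 11.97
β = √(1 − 1/γ²) = √(1 − 0.006976) = √0.9930

v = 0.9965c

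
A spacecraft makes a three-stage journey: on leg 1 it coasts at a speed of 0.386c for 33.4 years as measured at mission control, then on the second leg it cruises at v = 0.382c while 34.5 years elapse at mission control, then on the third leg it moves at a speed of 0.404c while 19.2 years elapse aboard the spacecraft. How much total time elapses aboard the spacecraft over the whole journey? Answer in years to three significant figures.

τ = 81.9 years

Leg 1: γ = 1/√(1 − 0.386²) = 1/√0.8510 = 1.084; τ_1 = 33.4/1.084 = 30.81 years.
Leg 2: γ = 1/√(1 − 0.382²) = 1/√0.8541 = 1.082; τ_2 = 34.5/1.082 = 31.88 years.
Leg 3: 19.2 years is already measured aboard the spacecraft.
Total: 30.81 + 31.88 + 19.20 years.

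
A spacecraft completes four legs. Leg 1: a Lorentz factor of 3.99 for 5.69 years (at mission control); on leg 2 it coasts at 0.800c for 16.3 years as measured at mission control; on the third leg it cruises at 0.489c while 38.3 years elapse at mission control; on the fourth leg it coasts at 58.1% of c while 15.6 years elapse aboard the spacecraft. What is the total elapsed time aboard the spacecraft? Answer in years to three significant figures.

τ = 60.2 years

Leg 1: γ = 3.99; τ_1 = 5.69/3.990 = 1.426 years.
Leg 2: γ = 1/√(1 − 0.800²) = 5/3 ≈ 1.667; τ_2 = 16.3/1.667 = 9.780 years.
Leg 3: γ = 1/√(1 − 0.489²) = 1/√0.7609 = 1.146; τ_3 = 38.3/1.146 = 33.41 years.
Leg 4: 15.6 years is already measured aboard the spacecraft.
Total: 1.426 + 9.780 + 33.41 + 15.60 years.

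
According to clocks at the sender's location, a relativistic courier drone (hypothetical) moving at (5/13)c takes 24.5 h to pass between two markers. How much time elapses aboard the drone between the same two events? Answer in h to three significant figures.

γ = 1/√(1 − (5/13)²) = 13/12 ≈ 1.083
The interval measured at the sender's location is the dilated one; the clock aboard the drone measures the proper time τ = Δt/γ = 24.5/1.083 h.

τ = 22.6 h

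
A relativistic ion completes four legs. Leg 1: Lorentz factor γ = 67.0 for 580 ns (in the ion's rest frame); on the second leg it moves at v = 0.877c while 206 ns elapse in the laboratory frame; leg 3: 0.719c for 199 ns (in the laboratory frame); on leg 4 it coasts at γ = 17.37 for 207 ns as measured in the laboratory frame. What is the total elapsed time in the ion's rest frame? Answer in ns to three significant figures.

τ = 829 ns

Leg 1: 580 ns is already measured in the ion's rest frame.
Leg 2: γ = 1/√(1 − 0.877²) = 1/√0.2309 = 2.081; τ_2 = 206/2.081 = 98.98 ns.
Leg 3: γ = 1/√(1 − 0.719²) = 1/√0.4830 = 1.439; τ_3 = 199/1.439 = 138.3 ns.
Leg 4: γ = 17.37; τ_4 = 207/17.37 = 11.92 ns.
Total: 580.0 + 98.98 + 138.3 + 11.92 ns.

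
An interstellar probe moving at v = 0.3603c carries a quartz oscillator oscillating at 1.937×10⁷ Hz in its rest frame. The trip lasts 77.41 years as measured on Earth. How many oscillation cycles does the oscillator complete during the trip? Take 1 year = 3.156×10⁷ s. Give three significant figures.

γ = 1/√(1 − 0.3603²) = 1/√0.8702 = 1.072
The oscillator's own cycle count is N = f × τ where τ is the proper time aboard the probe. τ = Δt/γ = 77.41/1.072 = 72.21 years = 2.279×10⁹ s.
N = 1.937×10⁷ × 2.279×10⁹ = 4.414×10¹⁶.

N = 4.41×10¹⁶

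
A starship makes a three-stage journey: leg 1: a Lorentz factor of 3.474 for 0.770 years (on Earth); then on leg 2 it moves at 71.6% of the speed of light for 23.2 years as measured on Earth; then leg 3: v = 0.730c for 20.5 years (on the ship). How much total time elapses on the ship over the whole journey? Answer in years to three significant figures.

τ = 36.9 years

Leg 1: γ = 3.474; τ_1 = 0.770/3.474 = 0.2216 years.
Leg 2: β = 0.716; γ = 1/√(1 − 0.716²) = 1/√0.4873 = 1.432; τ_2 = 23.2/1.432 = 16.20 years.
Leg 3: 20.5 years is already measured on the ship.
Total: 0.2216 + 16.20 + 20.50 years.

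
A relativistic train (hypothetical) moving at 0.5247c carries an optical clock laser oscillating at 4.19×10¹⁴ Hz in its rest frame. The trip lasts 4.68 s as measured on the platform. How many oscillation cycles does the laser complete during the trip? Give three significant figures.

N = 1.67×10¹⁵

γ = 1/√(1 − 0.5247²) = 1/√0.7247 = 1.175
The oscillator's own cycle count is N = f × τ where τ is the proper time on the train. τ = Δt/γ = 4.68/1.175 = 3.984 s = 3.984×10⁰ s.
N = 4.19×10¹⁴ × 3.984×10⁰ = 1.669×10¹⁵.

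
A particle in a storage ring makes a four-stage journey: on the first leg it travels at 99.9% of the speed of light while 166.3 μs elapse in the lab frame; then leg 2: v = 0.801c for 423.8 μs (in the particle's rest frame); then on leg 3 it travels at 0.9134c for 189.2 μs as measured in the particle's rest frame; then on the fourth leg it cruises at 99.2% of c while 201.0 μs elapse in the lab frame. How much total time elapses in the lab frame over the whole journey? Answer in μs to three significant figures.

Δt = 1540 μs

Leg 1: 166.3 μs is already measured in the lab frame.
Leg 2: γ = 1/√(1 − 0.801²) = 1/√0.3584 = 1.670; Δt_2 = 1.670 × 423.8 = 707.9 μs.
Leg 3: γ = 1/√(1 − 0.9134²) = 1/√0.1657 = 2.457; Δt_3 = 2.457 × 189.2 = 464.8 μs.
Leg 4: 201.0 μs is already measured in the lab frame.
Total: 166.3 + 707.9 + 464.8 + 201.0 μs.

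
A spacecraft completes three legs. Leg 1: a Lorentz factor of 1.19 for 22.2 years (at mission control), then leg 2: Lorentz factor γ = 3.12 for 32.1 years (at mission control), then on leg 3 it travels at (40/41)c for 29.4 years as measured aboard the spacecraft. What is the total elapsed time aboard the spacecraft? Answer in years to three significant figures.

τ = 58.3 years

Leg 1: γ = 1.19; τ_1 = 22.2/1.190 = 18.66 years.
Leg 2: γ = 3.12; τ_2 = 32.1/3.120 = 10.29 years.
Leg 3: 29.4 years is already measured aboard the spacecraft.
Total: 18.66 + 10.29 + 29.40 years.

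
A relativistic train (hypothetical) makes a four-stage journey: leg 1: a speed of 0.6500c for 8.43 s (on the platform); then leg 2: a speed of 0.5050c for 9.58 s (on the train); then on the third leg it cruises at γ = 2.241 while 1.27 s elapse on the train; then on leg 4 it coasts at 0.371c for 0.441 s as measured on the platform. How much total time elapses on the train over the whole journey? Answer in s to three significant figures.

Leg 1: γ = 1/√(1 − 0.6500²) = 1/√0.5775 = 1.316; τ_1 = 8.43/1.316 = 6.406 s.
Leg 2: 9.58 s is already measured on the train.
Leg 3: 1.27 s is already measured on the train.
Leg 4: γ = 1/√(1 − 0.371²) = 1/√0.8624 = 1.077; τ_4 = 0.441/1.077 = 0.4095 s.
Total: 6.406 + 9.580 + 1.270 + 0.4095 s.

τ = 17.7 s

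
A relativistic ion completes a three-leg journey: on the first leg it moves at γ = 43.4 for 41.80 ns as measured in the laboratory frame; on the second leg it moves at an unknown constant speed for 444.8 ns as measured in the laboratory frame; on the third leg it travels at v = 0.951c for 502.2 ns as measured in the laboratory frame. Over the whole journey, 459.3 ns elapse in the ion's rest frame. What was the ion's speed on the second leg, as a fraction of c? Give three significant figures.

Leg 1: γ = 43.4; τ_1 = 41.80/43.40 = 0.9631 ns.
Leg 2: speed unknown; τ_2 = 444.8/γ_2.
Leg 3: γ = 1/√(1 − 0.951²) = 1/√0.09560 = 3.234; τ_3 = 502.2/3.234 = 155.3 ns.
Total proper time: 0.9631 + τ_2 + 155.3 = 459.3, so τ_2 = 459.3 − 156.2 = 303.1 ns.
γ_2 = 444.8/303.1 = 1.468; β = √(1 − 1/γ²) = √0.5358.

β = 0.732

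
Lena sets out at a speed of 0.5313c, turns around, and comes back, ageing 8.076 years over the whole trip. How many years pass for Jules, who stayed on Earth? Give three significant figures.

Δt = 9.53 years

γ = 1/√(1 − 0.5313²) = 1/√0.7177 = 1.180
Earth-frame duration is the dilated interval: Δt = γτ = 1.180 × 8.076 years.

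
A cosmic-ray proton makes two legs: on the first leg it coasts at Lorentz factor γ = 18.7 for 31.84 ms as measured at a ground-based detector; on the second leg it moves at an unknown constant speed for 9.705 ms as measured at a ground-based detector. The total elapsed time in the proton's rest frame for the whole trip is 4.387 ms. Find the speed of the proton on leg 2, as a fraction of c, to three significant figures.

β = 0.961

Leg 1: γ = 18.7; τ_1 = 31.84/18.70 = 1.703 ms.
Leg 2: speed unknown; τ_2 = 9.705/γ_2.
Total proper time: 1.703 + τ_2 = 4.387, so τ_2 = 4.387 − 1.703 = 2.684 ms.
γ_2 = 9.705/2.684 = 3.615; β = √(1 − 1/γ²) = √0.9235.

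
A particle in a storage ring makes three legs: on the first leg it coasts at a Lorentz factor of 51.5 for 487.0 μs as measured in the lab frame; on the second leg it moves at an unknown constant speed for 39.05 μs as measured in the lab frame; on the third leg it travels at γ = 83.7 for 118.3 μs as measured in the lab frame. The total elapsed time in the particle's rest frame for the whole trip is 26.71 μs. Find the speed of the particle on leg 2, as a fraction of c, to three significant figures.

Leg 1: γ = 51.5; τ_1 = 487.0/51.50 = 9.456 μs.
Leg 2: speed unknown; τ_2 = 39.05/γ_2.
Leg 3: γ = 83.7; τ_3 = 118.3/83.70 = 1.413 μs.
Total proper time: 9.456 + τ_2 + 1.413 = 26.71, so τ_2 = 26.71 − 10.87 = 15.84 μs.
γ_2 = 39.05/15.84 = 2.465; β = √(1 − 1/γ²) = √0.8355.

β = 0.914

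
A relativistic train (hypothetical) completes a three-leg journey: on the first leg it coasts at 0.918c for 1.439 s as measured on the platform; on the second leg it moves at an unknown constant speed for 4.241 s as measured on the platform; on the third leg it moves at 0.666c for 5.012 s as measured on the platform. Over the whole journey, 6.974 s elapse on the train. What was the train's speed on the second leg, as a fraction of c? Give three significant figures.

Leg 1: γ = 1/√(1 − 0.918²) = 1/√0.1573 = 2.522; τ_1 = 1.439/2.522 = 0.5707 s.
Leg 2: speed unknown; τ_2 = 4.241/γ_2.
Leg 3: γ = 1/√(1 − 0.666²) = 1/√0.5564 = 1.341; τ_3 = 5.012/1.341 = 3.739 s.
Total proper time: 0.5707 + τ_2 + 3.739 = 6.974, so τ_2 = 6.974 − 4.309 = 2.665 s.
γ_2 = 4.241/2.665 = 1.592; β = √(1 − 1/γ²) = √0.6052.

β = 0.778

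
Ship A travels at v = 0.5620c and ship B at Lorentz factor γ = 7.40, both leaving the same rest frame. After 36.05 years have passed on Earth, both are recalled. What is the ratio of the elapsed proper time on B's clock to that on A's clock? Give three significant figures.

τ_B/τ_A = 0.163

A: γ = 1/√(1 − 0.5620²) = 1/√0.6842 = 1.209. B: γ = 7.40.
τ_A/τ_B = γ_B/γ_A = 7.400/1.209 = 6.121, so τ_B/τ_A = 0.1634.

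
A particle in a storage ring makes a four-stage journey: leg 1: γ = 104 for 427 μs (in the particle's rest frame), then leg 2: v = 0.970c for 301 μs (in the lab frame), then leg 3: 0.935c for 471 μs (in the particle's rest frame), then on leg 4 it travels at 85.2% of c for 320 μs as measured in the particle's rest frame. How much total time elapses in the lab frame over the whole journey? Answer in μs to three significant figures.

Leg 1: γ = 104; Δt_1 = 104.0 × 427 = 4.441×10⁴ μs.
Leg 2: 301 μs is already measured in the lab frame.
Leg 3: γ = 1/√(1 − 0.935²) = 1/√0.1258 = 2.820; Δt_3 = 2.820 × 471 = 1328 μs.
Leg 4: β = 0.852; γ = 1/√(1 − 0.852²) = 1/√0.2741 = 1.910; Δt_4 = 1.910 × 320 = 611.2 μs.
Total: 4.441×10⁴ + 301.0 + 1328 + 611.2 μs.

Δt = 4.66×10⁴ μs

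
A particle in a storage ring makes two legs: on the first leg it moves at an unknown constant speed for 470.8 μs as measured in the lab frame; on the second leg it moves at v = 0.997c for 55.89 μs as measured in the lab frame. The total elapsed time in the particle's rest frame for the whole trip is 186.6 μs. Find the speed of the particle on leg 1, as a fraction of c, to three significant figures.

Leg 1: speed unknown; τ_1 = 470.8/γ_1.
Leg 2: γ = 1/√(1 − 0.997²) = 1/√0.005991 = 12.92; τ_2 = 55.89/12.92 = 4.326 μs.
Total proper time: τ_1 + 4.326 = 186.6, so τ_1 = 186.6 − 4.326 = 182.3 μs.
γ_1 = 470.8/182.3 = 2.583; β = √(1 − 1/γ²) = √0.8501.

β = 0.922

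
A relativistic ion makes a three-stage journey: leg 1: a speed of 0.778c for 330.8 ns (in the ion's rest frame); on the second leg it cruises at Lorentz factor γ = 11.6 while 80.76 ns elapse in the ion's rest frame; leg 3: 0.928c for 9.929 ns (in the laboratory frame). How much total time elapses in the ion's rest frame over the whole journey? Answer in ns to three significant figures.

Leg 1: 330.8 ns is already measured in the ion's rest frame.
Leg 2: 80.76 ns is already measured in the ion's rest frame.
Leg 3: γ = 1/√(1 − 0.928²) = 1/√0.1388 = 2.684; τ_3 = 9.929/2.684 = 3.699 ns.
Total: 330.8 + 80.76 + 3.699 ns.

τ = 415 ns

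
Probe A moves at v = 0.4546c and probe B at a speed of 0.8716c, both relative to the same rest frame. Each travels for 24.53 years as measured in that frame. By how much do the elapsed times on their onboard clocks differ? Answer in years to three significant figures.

A: γ = 1/√(1 − 0.4546²) = 1/√0.7933 = 1.123; τ_A = 24.53/1.123 = 21.85 years.
B: γ = 1/√(1 − 0.8716²) = 1/√0.2403 = 2.040; τ_B = 24.53/2.040 = 12.03 years.

|τ_A − τ_B| = 9.82 years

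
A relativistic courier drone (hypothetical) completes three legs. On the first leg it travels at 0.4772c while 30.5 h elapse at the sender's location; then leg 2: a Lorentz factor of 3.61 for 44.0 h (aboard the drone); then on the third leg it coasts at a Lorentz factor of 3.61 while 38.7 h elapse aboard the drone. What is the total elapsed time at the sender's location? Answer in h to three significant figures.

Leg 1: 30.5 h is already measured at the sender's location.
Leg 2: γ = 3.61; Δt_2 = 3.610 × 44.0 = 158.8 h.
Leg 3: γ = 3.61; Δt_3 = 3.610 × 38.7 = 139.7 h.
Total: 30.50 + 158.8 + 139.7 h.

Δt = 329 h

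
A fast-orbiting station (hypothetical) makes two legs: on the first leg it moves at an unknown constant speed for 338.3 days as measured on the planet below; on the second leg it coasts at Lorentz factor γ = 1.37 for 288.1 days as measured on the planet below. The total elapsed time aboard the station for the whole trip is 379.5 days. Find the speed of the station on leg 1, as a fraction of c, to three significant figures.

Leg 1: speed unknown; τ_1 = 338.3/γ_1.
Leg 2: γ = 1.37; τ_2 = 288.1/1.370 = 210.3 days.
Total proper time: τ_1 + 210.3 = 379.5, so τ_1 = 379.5 − 210.3 = 169.2 days.
γ_1 = 338.3/169.2 = 1.999; β = √(1 − 1/γ²) = √0.7498.

β = 0.866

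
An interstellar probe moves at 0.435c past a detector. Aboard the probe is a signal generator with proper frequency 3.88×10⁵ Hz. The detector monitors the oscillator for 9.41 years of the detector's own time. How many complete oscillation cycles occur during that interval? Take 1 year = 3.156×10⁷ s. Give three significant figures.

N = 1.04×10¹⁴

γ = 1/√(1 − 0.435²) = 1/√0.8108 = 1.111
During 9.41 years of lab time, the oscillator's proper time advances by τ = Δt/γ = 9.41/1.111 = 8.473 years = 2.674×10⁸ s.
N = f × τ = 3.88×10⁵ × 2.674×10⁸ = 1.038×10¹⁴.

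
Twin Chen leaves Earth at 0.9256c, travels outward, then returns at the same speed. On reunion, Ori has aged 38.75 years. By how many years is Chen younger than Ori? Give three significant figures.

γ = 1/√(1 − 0.9256²) = 1/√0.1433 = 2.642
Chen's elapsed proper time: τ = 38.75/2.642 = 14.67 years.
Age gap = Δt − τ = 38.75 − 14.67 years.

Δt − τ = 24.1 years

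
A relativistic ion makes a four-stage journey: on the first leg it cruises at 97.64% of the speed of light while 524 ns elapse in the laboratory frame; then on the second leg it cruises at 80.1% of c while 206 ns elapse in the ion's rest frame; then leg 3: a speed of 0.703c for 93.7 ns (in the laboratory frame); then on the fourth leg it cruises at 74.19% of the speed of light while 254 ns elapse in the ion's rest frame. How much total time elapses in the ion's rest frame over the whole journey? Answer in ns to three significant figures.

τ = 640 ns

Leg 1: β = 0.9764; γ = 1/√(1 − 0.9764²) = 1/√0.04664 = 4.630; τ_1 = 524/4.630 = 113.2 ns.
Leg 2: 206 ns is already measured in the ion's rest frame.
Leg 3: γ = 1/√(1 − 0.703²) = 1/√0.5058 = 1.406; τ_3 = 93.7/1.406 = 66.64 ns.
Leg 4: 254 ns is already measured in the ion's rest frame.
Total: 113.2 + 206.0 + 66.64 + 254.0 ns.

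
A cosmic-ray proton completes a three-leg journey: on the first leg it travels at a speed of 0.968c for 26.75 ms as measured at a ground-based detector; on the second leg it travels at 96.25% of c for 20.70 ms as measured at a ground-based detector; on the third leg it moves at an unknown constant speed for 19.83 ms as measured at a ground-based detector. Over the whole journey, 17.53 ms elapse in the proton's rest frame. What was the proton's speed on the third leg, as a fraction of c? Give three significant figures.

β = 0.965

Leg 1: γ = 1/√(1 − 0.968²) = 1/√0.06298 = 3.985; τ_1 = 26.75/3.985 = 6.713 ms.
Leg 2: β = 0.9625; γ = 1/√(1 − 0.9625²) = 1/√0.07359 = 3.686; τ_2 = 20.70/3.686 = 5.616 ms.
Leg 3: speed unknown; τ_3 = 19.83/γ_3.
Total proper time: 6.713 + 5.616 + τ_3 = 17.53, so τ_3 = 17.53 − 12.33 = 5.202 ms.
γ_3 = 19.83/5.202 = 3.812; β = √(1 − 1/γ²) = √0.9312.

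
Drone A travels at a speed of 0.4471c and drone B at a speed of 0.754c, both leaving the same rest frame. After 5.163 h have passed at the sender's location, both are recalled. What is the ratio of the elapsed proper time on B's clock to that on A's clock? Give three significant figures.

A: γ = 1/√(1 − 0.4471²) = 1/√0.8001 = 1.118. B: γ = 1/√(1 − 0.754²) = 1/√0.4315 = 1.522.
τ_A/τ_B = γ_B/γ_A = 1.522/1.118 = 1.362, so τ_B/τ_A = 0.7344.

τ_B/τ_A = 0.734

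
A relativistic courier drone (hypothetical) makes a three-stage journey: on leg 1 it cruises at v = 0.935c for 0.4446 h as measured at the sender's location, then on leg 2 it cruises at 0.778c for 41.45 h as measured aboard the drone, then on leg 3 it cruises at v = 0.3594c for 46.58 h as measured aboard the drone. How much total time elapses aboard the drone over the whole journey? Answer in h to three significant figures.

Leg 1: γ = 1/√(1 − 0.935²) = 1/√0.1258 = 2.820; τ_1 = 0.4446/2.820 = 0.1577 h.
Leg 2: 41.45 h is already measured aboard the drone.
Leg 3: 46.58 h is already measured aboard the drone.
Total: 0.1577 + 41.45 + 46.58 h.

τ = 88.2 h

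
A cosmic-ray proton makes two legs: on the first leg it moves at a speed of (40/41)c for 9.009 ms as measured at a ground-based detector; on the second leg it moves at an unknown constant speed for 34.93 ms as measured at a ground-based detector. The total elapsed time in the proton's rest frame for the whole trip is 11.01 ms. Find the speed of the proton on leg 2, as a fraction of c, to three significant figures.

β = 0.966

Leg 1: γ = 1/√(1 − (40/41)²) = 41/9 ≈ 4.556; τ_1 = 9.009/4.556 = 1.978 ms.
Leg 2: speed unknown; τ_2 = 34.93/γ_2.
Total proper time: 1.978 + τ_2 = 11.01, so τ_2 = 11.01 − 1.978 = 9.032 ms.
γ_2 = 34.93/9.032 = 3.867; β = √(1 − 1/γ²) = √0.9331.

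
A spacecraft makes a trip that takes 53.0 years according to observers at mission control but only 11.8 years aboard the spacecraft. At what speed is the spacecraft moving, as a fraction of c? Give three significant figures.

The proper time is measured aboard the spacecraft (both events occur at the spacecraft's location); Δt is measured at mission control. γ = Δt/τ = 53.0/11.8 = 4.492.
β = √(1 − 1/γ²) = √(1 − 0.04957) = √0.9504

β = 0.975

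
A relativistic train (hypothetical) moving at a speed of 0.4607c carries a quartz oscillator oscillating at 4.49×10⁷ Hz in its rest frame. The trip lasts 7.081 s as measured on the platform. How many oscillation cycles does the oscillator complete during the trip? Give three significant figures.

γ = 1/√(1 − 0.4607²) = 1/√0.7878 = 1.127
The oscillator's own cycle count is N = f × τ where τ is the proper time on the train. τ = Δt/γ = 7.081/1.127 = 6.285 s = 6.285×10⁰ s.
N = 4.49×10⁷ × 6.285×10⁰ = 2.822×10⁸.

N = 2.82×10⁸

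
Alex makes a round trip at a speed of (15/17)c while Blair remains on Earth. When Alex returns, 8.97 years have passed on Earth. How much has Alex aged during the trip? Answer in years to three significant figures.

γ = 1/√(1 − (15/17)²) = 17/8 = 2.125
Alex's clock measures proper time along the trip: τ = Δt/γ = 8.97/2.125 years.

τ = 4.22 years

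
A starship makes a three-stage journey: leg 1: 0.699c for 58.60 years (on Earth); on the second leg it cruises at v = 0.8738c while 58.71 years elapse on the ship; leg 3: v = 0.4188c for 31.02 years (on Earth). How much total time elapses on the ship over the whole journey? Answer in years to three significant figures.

τ = 129 years

Leg 1: γ = 1/√(1 − 0.699²) = 1/√0.5114 = 1.398; τ_1 = 58.60/1.398 = 41.91 years.
Leg 2: 58.71 years is already measured on the ship.
Leg 3: γ = 1/√(1 − 0.4188²) = 1/√0.8246 = 1.101; τ_3 = 31.02/1.101 = 28.17 years.
Total: 41.91 + 58.71 + 28.17 years.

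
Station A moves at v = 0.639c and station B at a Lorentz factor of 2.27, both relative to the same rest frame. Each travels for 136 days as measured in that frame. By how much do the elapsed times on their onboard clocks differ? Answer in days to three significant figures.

|τ_A − τ_B| = 44.7 days

A: γ = 1/√(1 − 0.639²) = 1/√0.5917 = 1.300; τ_A = 136/1.300 = 104.6 days.
B: γ = 2.27; τ_B = 136/2.270 = 59.91 days.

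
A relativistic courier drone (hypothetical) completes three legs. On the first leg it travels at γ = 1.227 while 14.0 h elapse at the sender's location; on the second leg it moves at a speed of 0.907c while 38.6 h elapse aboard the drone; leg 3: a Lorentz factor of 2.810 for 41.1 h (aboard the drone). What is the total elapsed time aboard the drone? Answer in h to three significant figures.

Leg 1: γ = 1.227; τ_1 = 14.0/1.227 = 11.41 h.
Leg 2: 38.6 h is already measured aboard the drone.
Leg 3: 41.1 h is already measured aboard the drone.
Total: 11.41 + 38.60 + 41.10 h.

τ = 91.1 h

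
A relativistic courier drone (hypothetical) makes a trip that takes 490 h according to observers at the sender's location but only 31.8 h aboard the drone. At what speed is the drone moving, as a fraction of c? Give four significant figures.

v = 0.9979c

The proper time is measured aboard the drone (both events occur at the drone's location); Δt is measured at the sender's location. γ = Δt/τ = 490/31.8 = 15.41.
β = √(1 − 1/γ²) = √(1 − 0.004212) = √0.9958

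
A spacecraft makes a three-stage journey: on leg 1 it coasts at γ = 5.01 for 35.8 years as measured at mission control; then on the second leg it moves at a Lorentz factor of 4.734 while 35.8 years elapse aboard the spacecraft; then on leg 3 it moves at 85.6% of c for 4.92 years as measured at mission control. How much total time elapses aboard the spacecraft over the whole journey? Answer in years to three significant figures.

τ = 45.5 years

Leg 1: γ = 5.01; τ_1 = 35.8/5.010 = 7.146 years.
Leg 2: 35.8 years is already measured aboard the spacecraft.
Leg 3: β = 0.856; γ = 1/√(1 − 0.856²) = 1/√0.2673 = 1.934; τ_3 = 4.92/1.934 = 2.544 years.
Total: 7.146 + 35.80 + 2.544 years.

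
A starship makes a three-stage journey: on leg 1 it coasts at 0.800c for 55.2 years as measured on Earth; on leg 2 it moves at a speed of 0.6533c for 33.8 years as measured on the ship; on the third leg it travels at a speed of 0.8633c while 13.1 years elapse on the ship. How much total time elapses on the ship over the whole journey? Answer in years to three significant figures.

τ = 80.0 years

Leg 1: γ = 1/√(1 − 0.800²) = 5/3 ≈ 1.667; τ_1 = 55.2/1.667 = 33.12 years.
Leg 2: 33.8 years is already measured on the ship.
Leg 3: 13.1 years is already measured on the ship.
Total: 33.12 + 33.80 + 13.10 years.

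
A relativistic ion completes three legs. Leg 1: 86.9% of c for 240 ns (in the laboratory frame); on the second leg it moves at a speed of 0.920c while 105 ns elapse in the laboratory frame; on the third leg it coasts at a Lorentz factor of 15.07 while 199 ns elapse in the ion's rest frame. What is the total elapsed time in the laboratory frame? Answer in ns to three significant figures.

Δt = 3340 ns

Leg 1: 240 ns is already measured in the laboratory frame.
Leg 2: 105 ns is already measured in the laboratory frame.
Leg 3: γ = 15.07; Δt_3 = 15.07 × 199 = 2999 ns.
Total: 240.0 + 105.0 + 2999 ns.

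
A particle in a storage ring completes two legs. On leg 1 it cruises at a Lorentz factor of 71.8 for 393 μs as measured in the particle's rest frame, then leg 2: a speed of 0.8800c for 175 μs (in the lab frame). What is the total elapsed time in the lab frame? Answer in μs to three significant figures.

Δt = 2.84×10⁴ μs

Leg 1: γ = 71.8; Δt_1 = 71.80 × 393 = 2.822×10⁴ μs.
Leg 2: 175 μs is already measured in the lab frame.
Total: 2.822×10⁴ + 175.0 μs.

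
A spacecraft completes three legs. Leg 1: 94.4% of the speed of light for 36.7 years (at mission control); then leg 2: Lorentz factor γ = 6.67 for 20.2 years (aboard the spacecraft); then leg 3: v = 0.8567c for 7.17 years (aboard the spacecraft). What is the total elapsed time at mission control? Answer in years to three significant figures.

Leg 1: 36.7 years is already measured at mission control.
Leg 2: γ = 6.67; Δt_2 = 6.670 × 20.2 = 134.7 years.
Leg 3: γ = 1/√(1 − 0.8567²) = 1/√0.2661 = 1.939; Δt_3 = 1.939 × 7.17 = 13.90 years.
Total: 36.70 + 134.7 + 13.90 years.

Δt = 185 years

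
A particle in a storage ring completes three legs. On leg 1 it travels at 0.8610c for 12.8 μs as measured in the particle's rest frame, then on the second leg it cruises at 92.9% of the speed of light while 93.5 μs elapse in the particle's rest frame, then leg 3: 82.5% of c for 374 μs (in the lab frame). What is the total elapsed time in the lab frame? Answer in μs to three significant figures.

Δt = 652 μs

Leg 1: γ = 1/√(1 − 0.8610²) = 1/√0.2587 = 1.966; Δt_1 = 1.966 × 12.8 = 25.17 μs.
Leg 2: β = 0.929; γ = 1/√(1 − 0.929²) = 1/√0.1370 = 2.702; Δt_2 = 2.702 × 93.5 = 252.6 μs.
Leg 3: 374 μs is already measured in the lab frame.
Total: 25.17 + 252.6 + 374.0 μs.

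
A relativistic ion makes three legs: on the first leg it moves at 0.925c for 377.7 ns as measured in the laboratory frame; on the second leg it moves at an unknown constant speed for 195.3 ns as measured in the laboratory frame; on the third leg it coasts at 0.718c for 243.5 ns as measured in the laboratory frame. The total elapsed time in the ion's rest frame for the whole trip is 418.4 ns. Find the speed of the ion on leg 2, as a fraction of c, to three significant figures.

β = 0.842

Leg 1: γ = 1/√(1 − 0.925²) = 1/√0.1444 = 2.632; τ_1 = 377.7/2.632 = 143.5 ns.
Leg 2: speed unknown; τ_2 = 195.3/γ_2.
Leg 3: γ = 1/√(1 − 0.718²) = 1/√0.4845 = 1.437; τ_3 = 243.5/1.437 = 169.5 ns.
Total proper time: 143.5 + τ_2 + 169.5 = 418.4, so τ_2 = 418.4 − 313.0 = 105.4 ns.
γ_2 = 195.3/105.4 = 1.853; β = √(1 − 1/γ²) = √0.7087.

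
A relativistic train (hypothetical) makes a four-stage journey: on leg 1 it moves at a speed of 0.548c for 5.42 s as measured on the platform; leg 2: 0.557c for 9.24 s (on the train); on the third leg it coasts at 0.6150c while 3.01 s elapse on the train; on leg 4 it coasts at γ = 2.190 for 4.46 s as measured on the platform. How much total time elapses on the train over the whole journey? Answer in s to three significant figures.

Leg 1: γ = 1/√(1 − 0.548²) = 1/√0.6997 = 1.195; τ_1 = 5.42/1.195 = 4.534 s.
Leg 2: 9.24 s is already measured on the train.
Leg 3: 3.01 s is already measured on the train.
Leg 4: γ = 2.190; τ_4 = 4.46/2.190 = 2.037 s.
Total: 4.534 + 9.240 + 3.010 + 2.037 s.

τ = 18.8 s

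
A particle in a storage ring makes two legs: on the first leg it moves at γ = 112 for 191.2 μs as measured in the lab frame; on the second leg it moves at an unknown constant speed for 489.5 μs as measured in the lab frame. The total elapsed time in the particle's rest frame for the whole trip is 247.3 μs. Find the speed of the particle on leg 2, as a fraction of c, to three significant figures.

Leg 1: γ = 112; τ_1 = 191.2/112.0 = 1.707 μs.
Leg 2: speed unknown; τ_2 = 489.5/γ_2.
Total proper time: 1.707 + τ_2 = 247.3, so τ_2 = 247.3 − 1.707 = 245.6 μs.
γ_2 = 489.5/245.6 = 1.993; β = √(1 − 1/γ²) = √0.7483.

β = 0.865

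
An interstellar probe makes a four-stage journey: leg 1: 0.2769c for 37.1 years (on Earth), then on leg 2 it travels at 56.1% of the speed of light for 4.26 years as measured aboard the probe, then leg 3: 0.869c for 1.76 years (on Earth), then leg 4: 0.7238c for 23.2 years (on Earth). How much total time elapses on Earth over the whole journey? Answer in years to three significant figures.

Δt = 67.2 years

Leg 1: 37.1 years is already measured on Earth.
Leg 2: β = 0.561; γ = 1/√(1 − 0.561²) = 1/√0.6853 = 1.208; Δt_2 = 1.208 × 4.26 = 5.146 years.
Leg 3: 1.76 years is already measured on Earth.
Leg 4: 23.2 years is already measured on Earth.
Total: 37.10 + 5.146 + 1.760 + 23.20 years.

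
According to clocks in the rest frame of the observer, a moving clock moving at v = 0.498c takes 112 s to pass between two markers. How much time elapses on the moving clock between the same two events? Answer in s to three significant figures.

γ = 1/√(1 − 0.498²) = 1/√0.7520 = 1.153
The interval measured in the rest frame of the observer is the dilated one; the clock on the moving clock measures the proper time τ = Δt/γ = 112/1.153 s.

τ = 97.1 s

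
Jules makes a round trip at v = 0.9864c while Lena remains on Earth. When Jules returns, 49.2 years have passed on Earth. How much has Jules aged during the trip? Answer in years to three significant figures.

γ = 1/√(1 − 0.9864²) = 1/√0.02702 = 6.084
Jules's clock measures proper time along the trip: τ = Δt/γ = 49.2/6.084 years.

τ = 8.09 years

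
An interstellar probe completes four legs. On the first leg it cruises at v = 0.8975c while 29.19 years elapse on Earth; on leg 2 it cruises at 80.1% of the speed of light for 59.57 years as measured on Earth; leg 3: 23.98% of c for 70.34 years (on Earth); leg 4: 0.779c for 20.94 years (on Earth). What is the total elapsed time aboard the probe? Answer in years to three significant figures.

τ = 130 years

Leg 1: γ = 1/√(1 − 0.8975²) = 1/√0.1945 = 2.267; τ_1 = 29.19/2.267 = 12.87 years.
Leg 2: β = 0.801; γ = 1/√(1 − 0.801²) = 1/√0.3584 = 1.670; τ_2 = 59.57/1.670 = 35.66 years.
Leg 3: β = 0.2398; γ = 1/√(1 − 0.2398²) = 1/√0.9425 = 1.030; τ_3 = 70.34/1.030 = 68.29 years.
Leg 4: γ = 1/√(1 − 0.779²) = 1/√0.3932 = 1.595; τ_4 = 20.94/1.595 = 13.13 years.
Total: 12.87 + 35.66 + 68.29 + 13.13 years.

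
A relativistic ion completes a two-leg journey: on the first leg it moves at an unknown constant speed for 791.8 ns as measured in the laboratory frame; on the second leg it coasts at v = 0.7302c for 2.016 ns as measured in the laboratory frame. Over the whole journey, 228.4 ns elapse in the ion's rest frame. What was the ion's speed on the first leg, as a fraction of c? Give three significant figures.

β = 0.958

Leg 1: speed unknown; τ_1 = 791.8/γ_1.
Leg 2: γ = 1/√(1 − 0.7302²) = 1/√0.4668 = 1.464; τ_2 = 2.016/1.464 = 1.377 ns.
Total proper time: τ_1 + 1.377 = 228.4, so τ_1 = 228.4 − 1.377 = 227.0 ns.
γ_1 = 791.8/227.0 = 3.488; β = √(1 − 1/γ²) = √0.9178.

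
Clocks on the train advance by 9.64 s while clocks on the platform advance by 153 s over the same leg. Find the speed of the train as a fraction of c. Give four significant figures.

v = 0.9980c

The proper time is measured on the train (both events occur at the train's location); Δt is measured on the platform. γ = Δt/τ = 153/9.64 = 15.87.
β = √(1 − 1/γ²) = √(1 − 0.003970) = √0.9960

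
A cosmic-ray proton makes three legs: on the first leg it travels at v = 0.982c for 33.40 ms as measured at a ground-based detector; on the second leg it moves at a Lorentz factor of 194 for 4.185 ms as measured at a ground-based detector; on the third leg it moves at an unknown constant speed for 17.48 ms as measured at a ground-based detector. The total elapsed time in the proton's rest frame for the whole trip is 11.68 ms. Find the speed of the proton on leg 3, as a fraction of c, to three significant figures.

Leg 1: γ = 1/√(1 − 0.982²) = 1/√0.03568 = 5.294; τ_1 = 33.40/5.294 = 6.309 ms.
Leg 2: γ = 194; τ_2 = 4.185/194.0 = 0.02157 ms.
Leg 3: speed unknown; τ_3 = 17.48/γ_3.
Total proper time: 6.309 + 0.02157 + τ_3 = 11.68, so τ_3 = 11.68 − 6.330 = 5.350 ms.
γ_3 = 17.48/5.350 = 3.267; β = √(1 − 1/γ²) = √0.9063.

β = 0.952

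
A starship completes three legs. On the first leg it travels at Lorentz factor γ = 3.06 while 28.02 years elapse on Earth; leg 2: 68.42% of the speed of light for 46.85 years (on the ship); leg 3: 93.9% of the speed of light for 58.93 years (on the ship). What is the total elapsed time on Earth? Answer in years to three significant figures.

Δt = 264 years

Leg 1: 28.02 years is already measured on Earth.
Leg 2: β = 0.6842; γ = 1/√(1 − 0.6842²) = 1/√0.5319 = 1.371; Δt_2 = 1.371 × 46.85 = 64.24 years.
Leg 3: β = 0.939; γ = 1/√(1 − 0.939²) = 1/√0.1183 = 2.908; Δt_3 = 2.908 × 58.93 = 171.3 years.
Total: 28.02 + 64.24 + 171.3 years.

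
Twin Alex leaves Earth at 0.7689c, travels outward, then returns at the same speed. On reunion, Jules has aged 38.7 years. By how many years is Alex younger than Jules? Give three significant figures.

Δt − τ = 14.0 years

γ = 1/√(1 − 0.7689²) = 1/√0.4088 = 1.564
Alex's elapsed proper time: τ = 38.7/1.564 = 24.74 years.
Age gap = Δt − τ = 38.7 − 24.74 years.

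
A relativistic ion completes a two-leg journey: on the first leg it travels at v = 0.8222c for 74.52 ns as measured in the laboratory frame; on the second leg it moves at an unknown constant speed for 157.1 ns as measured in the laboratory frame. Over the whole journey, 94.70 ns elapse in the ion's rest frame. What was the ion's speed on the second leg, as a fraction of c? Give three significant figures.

Leg 1: γ = 1/√(1 − 0.8222²) = 1/√0.3240 = 1.757; τ_1 = 74.52/1.757 = 42.42 ns.
Leg 2: speed unknown; τ_2 = 157.1/γ_2.
Total proper time: 42.42 + τ_2 = 94.70, so τ_2 = 94.70 − 42.42 = 52.28 ns.
γ_2 = 157.1/52.28 = 3.005; β = √(1 − 1/γ²) = √0.8892.

β = 0.943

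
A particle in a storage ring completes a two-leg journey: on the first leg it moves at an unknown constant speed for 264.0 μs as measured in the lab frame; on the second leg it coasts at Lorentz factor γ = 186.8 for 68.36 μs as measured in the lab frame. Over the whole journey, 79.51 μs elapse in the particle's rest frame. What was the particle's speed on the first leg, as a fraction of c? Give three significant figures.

Leg 1: speed unknown; τ_1 = 264.0/γ_1.
Leg 2: γ = 186.8; τ_2 = 68.36/186.8 = 0.3660 μs.
Total proper time: τ_1 + 0.3660 = 79.51, so τ_1 = 79.51 − 0.3660 = 79.14 μs.
γ_1 = 264.0/79.14 = 3.336; β = √(1 − 1/γ²) = √0.9101.

β = 0.954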